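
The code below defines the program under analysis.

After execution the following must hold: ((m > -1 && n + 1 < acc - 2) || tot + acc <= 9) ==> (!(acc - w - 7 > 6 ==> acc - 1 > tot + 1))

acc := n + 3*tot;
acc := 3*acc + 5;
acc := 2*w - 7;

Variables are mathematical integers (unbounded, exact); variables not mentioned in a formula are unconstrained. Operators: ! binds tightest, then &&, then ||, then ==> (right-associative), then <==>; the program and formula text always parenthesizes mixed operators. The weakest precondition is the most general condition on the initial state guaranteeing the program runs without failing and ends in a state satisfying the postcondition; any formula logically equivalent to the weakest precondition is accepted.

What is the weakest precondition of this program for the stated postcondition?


Working backward. After the program, the postcondition ((m > -1 && n + 1 < acc - 2) || tot + acc <= 9) ==> (!(acc - w - 7 > 6 ==> acc - 1 > tot + 1)) must hold; in canonical form it is ((m > -1 && n < acc - 3) || acc + tot <= 9) ==> (!(acc > w + 13 ==> acc > tot + 2)).
Before acc := 2*w - 7: ((m > -1 && n < 2*w - 10) || tot + 2*w <= 16) ==> (!(w > 20 ==> 2*w > tot + 9))
Before acc := 3*acc + 5: ((m > -1 && n < 2*w - 10) || tot + 2*w <= 16) ==> (!(w > 20 ==> 2*w > tot + 9))
Before acc := n + 3*tot: ((m > -1 && n < 2*w - 10) || tot + 2*w <= 16) ==> (!(w > 20 ==> 2*w > tot + 9))
Answer: WP = ((m > -1 && n < 2*w - 10) || tot + 2*w <= 16) ==> (!(w > 20 ==> 2*w > tot + 9))


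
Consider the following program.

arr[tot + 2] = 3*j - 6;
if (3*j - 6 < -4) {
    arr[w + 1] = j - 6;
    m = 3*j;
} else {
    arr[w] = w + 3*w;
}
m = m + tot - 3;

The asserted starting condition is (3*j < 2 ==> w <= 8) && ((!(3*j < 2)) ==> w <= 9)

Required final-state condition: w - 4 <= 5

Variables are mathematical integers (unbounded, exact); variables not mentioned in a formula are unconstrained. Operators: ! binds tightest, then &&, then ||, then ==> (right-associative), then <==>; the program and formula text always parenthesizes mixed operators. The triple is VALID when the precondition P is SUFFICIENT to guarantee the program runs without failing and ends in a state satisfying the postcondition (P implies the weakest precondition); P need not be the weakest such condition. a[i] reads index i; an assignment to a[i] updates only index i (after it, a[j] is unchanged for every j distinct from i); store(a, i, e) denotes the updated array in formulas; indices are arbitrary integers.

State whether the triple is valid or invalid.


Working backward. After the program, the postcondition w - 4 <= 5 must hold; in canonical form it is w <= 9.
Before m := m + tot - 3: w <= 9
Then branch requires w <= 9; else branch requires w <= 9.
Before the if: (3*j < 2 ==> w <= 9) && ((!(3*j < 2)) ==> w <= 9)
Before arr[tot + 2] := 3*j - 6: (3*j < 2 ==> w <= 9) && ((!(3*j < 2)) ==> w <= 9)
The weakest precondition is (3*j < 2 ==> w <= 9) && ((!(3*j < 2)) ==> w <= 9).
Check whether (3*j < 2 ==> w <= 8) && ((!(3*j < 2)) ==> w <= 9) implies it.
Every state satisfying the precondition satisfies the weakest precondition: the implication holds.
Answer: valid


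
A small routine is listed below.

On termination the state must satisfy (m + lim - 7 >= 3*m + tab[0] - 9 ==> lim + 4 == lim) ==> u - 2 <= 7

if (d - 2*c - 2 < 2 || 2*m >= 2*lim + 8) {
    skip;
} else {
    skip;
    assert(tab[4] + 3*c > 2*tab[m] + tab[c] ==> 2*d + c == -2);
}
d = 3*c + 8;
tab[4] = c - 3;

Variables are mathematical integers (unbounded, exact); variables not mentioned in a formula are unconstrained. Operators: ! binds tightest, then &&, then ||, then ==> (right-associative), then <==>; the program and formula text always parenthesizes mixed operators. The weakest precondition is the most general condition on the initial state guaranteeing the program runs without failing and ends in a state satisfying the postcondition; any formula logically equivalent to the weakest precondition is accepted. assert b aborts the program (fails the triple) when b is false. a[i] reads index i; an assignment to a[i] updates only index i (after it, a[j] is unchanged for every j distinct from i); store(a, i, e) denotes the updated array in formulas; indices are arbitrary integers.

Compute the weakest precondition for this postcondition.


Working backward. After the program, the postcondition (m + lim - 7 >= 3*m + tab[0] - 9 ==> lim + 4 == lim) ==> u - 2 <= 7 must hold; in canonical form it is (!(lim >= tab[0] + 2*m - 2)) ==> u <= 9.
Before tab[4] := c - 3: (!(lim >= tab[0] + 2*m - 2)) ==> u <= 9
Before d := 3*c + 8: (!(lim >= tab[0] + 2*m - 2)) ==> u <= 9
Then branch requires (!(lim >= tab[0] + 2*m - 2)) ==> u <= 9; else branch requires (tab[4] + 3*c > tab[c] + 2*tab[m] ==> c + 2*d == -2) && ((!(lim >= tab[0] + 2*m - 2)) ==> u <= 9).
Before the if: ((d < 2*c + 4 || 2*m >= 2*lim + 8) ==> ((!(lim >= tab[0] + 2*m - 2)) ==> u <= 9)) && ((!(d < 2*c + 4 || 2*m >= 2*lim + 8)) ==> ((tab[4] + 3*c > tab[c] + 2*tab[m] ==> c + 2*d == -2) && ((!(lim >= tab[0] + 2*m - 2)) ==> u <= 9)))
Answer: WP = ((d < 2*c + 4 || 2*m >= 2*lim + 8) ==> ((!(lim >= tab[0] + 2*m - 2)) ==> u <= 9)) && ((!(d < 2*c + 4 || 2*m >= 2*lim + 8)) ==> ((tab[4] + 3*c > tab[c] + 2*tab[m] ==> c + 2*d == -2) && ((!(lim >= tab[0] + 2*m - 2)) ==> u <= 9)))


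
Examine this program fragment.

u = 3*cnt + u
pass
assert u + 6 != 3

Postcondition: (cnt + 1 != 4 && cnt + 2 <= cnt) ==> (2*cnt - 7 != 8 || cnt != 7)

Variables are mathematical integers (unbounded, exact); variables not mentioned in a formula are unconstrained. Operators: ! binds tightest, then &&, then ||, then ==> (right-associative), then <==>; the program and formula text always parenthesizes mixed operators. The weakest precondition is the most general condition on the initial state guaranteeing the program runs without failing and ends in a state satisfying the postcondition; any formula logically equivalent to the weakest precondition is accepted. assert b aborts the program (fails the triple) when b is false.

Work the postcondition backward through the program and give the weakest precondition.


Working backward. After the program, the postcondition (cnt + 1 != 4 && cnt + 2 <= cnt) ==> (2*cnt - 7 != 8 || cnt != 7) must hold; in canonical form it is true.
Before assert u + 6 != 3: u != -3
Before skip: u != -3
Before u := 3*cnt + u: 3*cnt + u != -3
Answer: WP = 3*cnt + u != -3


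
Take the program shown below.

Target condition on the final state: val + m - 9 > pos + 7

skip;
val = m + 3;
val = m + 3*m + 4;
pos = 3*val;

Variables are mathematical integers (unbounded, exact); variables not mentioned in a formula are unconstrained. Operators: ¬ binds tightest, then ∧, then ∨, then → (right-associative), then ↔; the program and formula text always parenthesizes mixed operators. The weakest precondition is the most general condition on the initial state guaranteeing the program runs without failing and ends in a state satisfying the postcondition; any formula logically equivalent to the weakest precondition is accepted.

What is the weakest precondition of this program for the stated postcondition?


Working backward. After the program, the postcondition val + m - 9 > pos + 7 must hold; in canonical form it is m + val > pos + 16.
Before pos := 3*val: m > 2*val + 16
Before val := m + 3*m + 4: 7*m < -24
Before val := m + 3: 7*m < -24
Before skip: 7*m < -24
Answer: WP = 7*m < -24


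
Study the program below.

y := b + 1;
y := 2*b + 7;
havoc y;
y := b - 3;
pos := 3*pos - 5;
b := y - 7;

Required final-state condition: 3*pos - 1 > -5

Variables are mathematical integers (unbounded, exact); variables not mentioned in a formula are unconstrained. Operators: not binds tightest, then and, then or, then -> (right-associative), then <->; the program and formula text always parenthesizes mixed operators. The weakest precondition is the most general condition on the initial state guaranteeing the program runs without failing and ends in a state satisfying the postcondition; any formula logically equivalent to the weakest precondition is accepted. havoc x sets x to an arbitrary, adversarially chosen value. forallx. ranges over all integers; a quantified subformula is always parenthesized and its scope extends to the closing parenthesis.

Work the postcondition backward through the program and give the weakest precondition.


Working backward. After the program, the postcondition 3*pos - 1 > -5 must hold; in canonical form it is 3*pos > -4.
Before b := y - 7: 3*pos > -4
Before pos := 3*pos - 5: 9*pos > 11
Before y := b - 3: 9*pos > 11
Before havoc y: 9*pos > 11
Before y := 2*b + 7: 9*pos > 11
Before y := b + 1: 9*pos > 11
Answer: WP = 9*pos > 11


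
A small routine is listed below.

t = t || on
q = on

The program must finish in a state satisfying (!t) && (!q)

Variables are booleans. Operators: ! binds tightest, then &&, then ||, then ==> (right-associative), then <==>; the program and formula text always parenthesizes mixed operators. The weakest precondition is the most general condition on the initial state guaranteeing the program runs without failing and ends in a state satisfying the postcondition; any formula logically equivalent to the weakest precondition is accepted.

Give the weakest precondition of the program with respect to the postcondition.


Working backward. After the program, (!t) && (!q) must hold.
Before q := on: (!t) && (!on)
Before t := t || on: (!(t || on)) && (!on)
Answer: WP = (!(t || on)) && (!on)


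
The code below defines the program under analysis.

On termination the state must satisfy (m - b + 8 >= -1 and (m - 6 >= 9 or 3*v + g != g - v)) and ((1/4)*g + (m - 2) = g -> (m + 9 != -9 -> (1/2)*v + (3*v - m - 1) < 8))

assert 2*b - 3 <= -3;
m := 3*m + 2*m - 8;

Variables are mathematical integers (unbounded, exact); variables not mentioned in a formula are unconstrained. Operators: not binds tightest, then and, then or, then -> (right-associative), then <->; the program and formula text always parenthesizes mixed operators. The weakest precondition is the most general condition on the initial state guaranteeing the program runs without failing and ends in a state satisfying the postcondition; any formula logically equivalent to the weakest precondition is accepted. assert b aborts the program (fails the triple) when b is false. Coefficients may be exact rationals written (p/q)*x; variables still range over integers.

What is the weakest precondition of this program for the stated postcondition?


Working backward. After the program, the postcondition (m - b + 8 >= -1 and (m - 6 >= 9 or 3*v + g != g - v)) and ((1/4)*g + (m - 2) = g -> (m + 9 != -9 -> (1/2)*v + (3*v - m - 1) < 8)) must hold; in canonical form it is m >= b - 9 and (m >= 15 or 4*v != 0) and (m = (3/4)*g + 2 -> (m != -18 -> (7/2)*v < m + 9)).
Before m := 3*m + 2*m - 8: 5*m >= b - 1 and (5*m >= 23 or 4*v != 0) and (5*m = (3/4)*g + 10 -> (5*m != -10 -> (7/2)*v < 5*m + 1))
Before assert 2*b - 3 <= -3: 2*b <= 0 and 5*m >= b - 1 and (5*m >= 23 or 4*v != 0) and (5*m = (3/4)*g + 10 -> (5*m != -10 -> (7/2)*v < 5*m + 1))
Answer: WP = 2*b <= 0 and 5*m >= b - 1 and (5*m >= 23 or 4*v != 0) and (5*m = (3/4)*g + 10 -> (5*m != -10 -> (7/2)*v < 5*m + 1))


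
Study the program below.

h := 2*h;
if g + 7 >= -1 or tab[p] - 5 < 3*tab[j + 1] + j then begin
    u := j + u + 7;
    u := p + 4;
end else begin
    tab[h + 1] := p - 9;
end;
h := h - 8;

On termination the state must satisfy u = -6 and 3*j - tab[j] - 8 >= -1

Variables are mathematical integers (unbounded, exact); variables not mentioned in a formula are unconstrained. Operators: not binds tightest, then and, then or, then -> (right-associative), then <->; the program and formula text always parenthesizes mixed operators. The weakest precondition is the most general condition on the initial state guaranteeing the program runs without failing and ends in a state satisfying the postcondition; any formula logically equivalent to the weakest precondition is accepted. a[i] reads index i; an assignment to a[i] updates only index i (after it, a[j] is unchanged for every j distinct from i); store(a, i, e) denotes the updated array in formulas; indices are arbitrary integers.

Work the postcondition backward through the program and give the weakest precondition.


Working backward. After the program, the postcondition u = -6 and 3*j - tab[j] - 8 >= -1 must hold; in canonical form it is u = -6 and 3*j >= tab[j] + 7.
Before h := h - 8: u = -6 and 3*j >= tab[j] + 7
Then branch requires p = -10 and 3*j >= tab[j] + 7; else branch requires u = -6 and 3*j >= store(tab, h + 1, p - 9)[j] + 7.
Before the if: ((g >= -8 or tab[p] < 3*tab[j + 1] + j + 5) -> (p = -10 and 3*j >= tab[j] + 7)) and ((not (g >= -8 or tab[p] < 3*tab[j + 1] + j + 5)) -> (u = -6 and 3*j >= store(tab, h + 1, p - 9)[j] + 7))
Before h := 2*h: ((g >= -8 or tab[p] < 3*tab[j + 1] + j + 5) -> (p = -10 and 3*j >= tab[j] + 7)) and ((not (g >= -8 or tab[p] < 3*tab[j + 1] + j + 5)) -> (u = -6 and 3*j >= store(tab, 2*h + 1, p - 9)[j] + 7))
Answer: WP = ((g >= -8 or tab[p] < 3*tab[j + 1] + j + 5) -> (p = -10 and 3*j >= tab[j] + 7)) and ((not (g >= -8 or tab[p] < 3*tab[j + 1] + j + 5)) -> (u = -6 and 3*j >= store(tab, 2*h + 1, p - 9)[j] + 7))


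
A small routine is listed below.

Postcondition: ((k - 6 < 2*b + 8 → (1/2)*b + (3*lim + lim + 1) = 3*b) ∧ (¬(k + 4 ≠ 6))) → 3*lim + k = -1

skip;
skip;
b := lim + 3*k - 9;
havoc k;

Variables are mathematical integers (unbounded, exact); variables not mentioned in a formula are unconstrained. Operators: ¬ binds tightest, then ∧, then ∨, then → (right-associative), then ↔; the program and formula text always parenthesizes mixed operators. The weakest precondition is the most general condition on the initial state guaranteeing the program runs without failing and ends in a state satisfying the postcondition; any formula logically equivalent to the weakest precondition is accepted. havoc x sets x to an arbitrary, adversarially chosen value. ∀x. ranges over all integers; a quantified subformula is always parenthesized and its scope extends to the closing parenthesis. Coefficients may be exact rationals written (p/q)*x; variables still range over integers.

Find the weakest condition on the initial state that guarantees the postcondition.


Working backward. After the program, the postcondition ((k - 6 < 2*b + 8 → (1/2)*b + (3*lim + lim + 1) = 3*b) ∧ (¬(k + 4 ≠ 6))) → 3*lim + k = -1 must hold; in canonical form it is ((k < 2*b + 14 → 4*lim = (5/2)*b - 1) ∧ (¬(k ≠ 2))) → k + 3*lim = -1.
Before havoc k: ∀k_1. (((k_1 < 2*b + 14 → 4*lim = (5/2)*b - 1) ∧ (¬(k_1 ≠ 2))) → k_1 + 3*lim = -1)
Before b := lim + 3*k - 9: ∀k_1. (((k_1 < 6*k + 2*lim - 4 → (3/2)*lim = (15/2)*k - 47/2) ∧ (¬(k_1 ≠ 2))) → k_1 + 3*lim = -1)
Before skip: ∀k_1. (((k_1 < 6*k + 2*lim - 4 → (3/2)*lim = (15/2)*k - 47/2) ∧ (¬(k_1 ≠ 2))) → k_1 + 3*lim = -1)
Before skip: ∀k_1. (((k_1 < 6*k + 2*lim - 4 → (3/2)*lim = (15/2)*k - 47/2) ∧ (¬(k_1 ≠ 2))) → k_1 + 3*lim = -1)
Answer: WP = ∀k_1. (((k_1 < 6*k + 2*lim - 4 → (3/2)*lim = (15/2)*k - 47/2) ∧ (¬(k_1 ≠ 2))) → k_1 + 3*lim = -1)


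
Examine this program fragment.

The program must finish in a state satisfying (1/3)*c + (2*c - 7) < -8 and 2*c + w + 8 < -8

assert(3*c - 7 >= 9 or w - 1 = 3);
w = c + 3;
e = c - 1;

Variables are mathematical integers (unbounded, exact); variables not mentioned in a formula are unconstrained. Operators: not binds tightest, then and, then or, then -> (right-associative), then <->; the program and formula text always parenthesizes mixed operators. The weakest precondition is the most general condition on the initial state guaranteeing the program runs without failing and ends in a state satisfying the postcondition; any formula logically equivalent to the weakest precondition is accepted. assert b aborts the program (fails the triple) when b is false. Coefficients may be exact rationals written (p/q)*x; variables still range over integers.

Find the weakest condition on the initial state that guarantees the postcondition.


Working backward. After the program, the postcondition (1/3)*c + (2*c - 7) < -8 and 2*c + w + 8 < -8 must hold; in canonical form it is (7/3)*c < -1 and 2*c + w < -16.
Before e := c - 1: (7/3)*c < -1 and 2*c + w < -16
Before w := c + 3: (7/3)*c < -1 and 3*c < -19
Before assert 3*c - 7 >= 9 or w - 1 = 3: (3*c >= 16 or w = 4) and (7/3)*c < -1 and 3*c < -19
Answer: WP = (3*c >= 16 or w = 4) and (7/3)*c < -1 and 3*c < -19


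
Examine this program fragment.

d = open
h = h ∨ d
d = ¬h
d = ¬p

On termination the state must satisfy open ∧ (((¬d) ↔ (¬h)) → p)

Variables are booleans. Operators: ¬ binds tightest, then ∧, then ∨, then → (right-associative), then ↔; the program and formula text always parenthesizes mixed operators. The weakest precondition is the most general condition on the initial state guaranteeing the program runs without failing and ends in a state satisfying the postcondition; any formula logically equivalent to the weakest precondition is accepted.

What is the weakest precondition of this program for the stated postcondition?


Working backward. After the program, open ∧ (((¬d) ↔ (¬h)) → p) must hold.
Before d := ¬p: open ∧ ((p ↔ (¬h)) → p)
Before d := ¬h: open ∧ ((p ↔ (¬h)) → p)
Before h := h ∨ d: open ∧ ((p ↔ (¬(h ∨ d))) → p)
Before d := open: open ∧ ((p ↔ (¬(h ∨ open))) → p)
Answer: WP = open ∧ ((p ↔ (¬(h ∨ open))) → p)


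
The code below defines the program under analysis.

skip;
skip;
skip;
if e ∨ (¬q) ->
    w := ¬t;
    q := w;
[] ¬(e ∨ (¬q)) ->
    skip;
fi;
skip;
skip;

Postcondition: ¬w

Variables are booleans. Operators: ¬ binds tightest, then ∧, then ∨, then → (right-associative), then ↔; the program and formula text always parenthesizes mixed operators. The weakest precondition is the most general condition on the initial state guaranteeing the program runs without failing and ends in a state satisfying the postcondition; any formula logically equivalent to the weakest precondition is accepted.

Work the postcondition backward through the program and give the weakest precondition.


Working backward. After the program, ¬w must hold.
Before skip: ¬w
Before skip: ¬w
Then branch requires t; else branch requires ¬w.
Before the if: ((e ∨ (¬q)) → t) ∧ ((¬(e ∨ (¬q))) → (¬w))
Before skip: ((e ∨ (¬q)) → t) ∧ ((¬(e ∨ (¬q))) → (¬w))
Before skip: ((e ∨ (¬q)) → t) ∧ ((¬(e ∨ (¬q))) → (¬w))
Before skip: ((e ∨ (¬q)) → t) ∧ ((¬(e ∨ (¬q))) → (¬w))
Answer: WP = ((e ∨ (¬q)) → t) ∧ ((¬(e ∨ (¬q))) → (¬w))


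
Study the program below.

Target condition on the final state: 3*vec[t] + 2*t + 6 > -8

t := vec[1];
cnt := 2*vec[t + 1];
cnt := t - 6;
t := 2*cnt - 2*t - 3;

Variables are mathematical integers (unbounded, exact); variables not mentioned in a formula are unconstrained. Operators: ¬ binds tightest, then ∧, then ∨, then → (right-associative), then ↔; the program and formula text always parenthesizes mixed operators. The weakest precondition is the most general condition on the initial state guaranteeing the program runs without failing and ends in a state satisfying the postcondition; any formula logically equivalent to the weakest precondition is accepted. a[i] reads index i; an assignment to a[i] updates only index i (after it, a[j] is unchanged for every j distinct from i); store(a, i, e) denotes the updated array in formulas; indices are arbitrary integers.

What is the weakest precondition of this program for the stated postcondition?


Working backward. After the program, the postcondition 3*vec[t] + 2*t + 6 > -8 must hold; in canonical form it is 3*vec[t] + 2*t > -14.
Before t := 2*cnt - 2*t - 3: 3*vec[2*cnt - 2*t - 3] + 4*cnt > 4*t - 8
Before cnt := t - 6: 3*vec[-15] > 16
Before cnt := 2*vec[t + 1]: 3*vec[-15] > 16
Before t := vec[1]: 3*vec[-15] > 16
Answer: WP = 3*vec[-15] > 16


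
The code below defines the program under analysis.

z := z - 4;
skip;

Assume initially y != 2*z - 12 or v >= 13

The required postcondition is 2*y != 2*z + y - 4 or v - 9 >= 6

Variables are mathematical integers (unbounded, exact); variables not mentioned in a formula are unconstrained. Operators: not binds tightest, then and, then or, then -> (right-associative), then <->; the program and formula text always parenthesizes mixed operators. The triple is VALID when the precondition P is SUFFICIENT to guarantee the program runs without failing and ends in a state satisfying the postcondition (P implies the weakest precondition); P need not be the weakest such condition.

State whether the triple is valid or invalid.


Working backward. After the program, the postcondition 2*y != 2*z + y - 4 or v - 9 >= 6 must hold; in canonical form it is y != 2*z - 4 or v >= 15.
Before skip: y != 2*z - 4 or v >= 15
Before z := z - 4: y != 2*z - 12 or v >= 15
The weakest precondition is y != 2*z - 12 or v >= 15.
Check whether y != 2*z - 12 or v >= 13 implies it.
Countermodel: at the initial state v = 13, y = -12, z = 0, the precondition holds but the weakest precondition fails.
Answer: invalid


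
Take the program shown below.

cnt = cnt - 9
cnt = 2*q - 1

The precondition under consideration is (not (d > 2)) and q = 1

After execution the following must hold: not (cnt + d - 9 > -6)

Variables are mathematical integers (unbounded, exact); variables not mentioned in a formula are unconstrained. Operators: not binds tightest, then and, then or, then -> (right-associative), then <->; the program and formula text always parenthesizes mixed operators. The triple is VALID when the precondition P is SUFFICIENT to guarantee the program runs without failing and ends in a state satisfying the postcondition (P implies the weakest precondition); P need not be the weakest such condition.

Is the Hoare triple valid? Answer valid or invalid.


Working backward. After the program, the postcondition not (cnt + d - 9 > -6) must hold; in canonical form it is not (cnt + d > 3).
Before cnt := 2*q - 1: not (d + 2*q > 4)
Before cnt := cnt - 9: not (d + 2*q > 4)
The weakest precondition is not (d + 2*q > 4).
Check whether (not (d > 2)) and q = 1 implies it.
Every state satisfying the precondition satisfies the weakest precondition: the implication holds.
Answer: valid


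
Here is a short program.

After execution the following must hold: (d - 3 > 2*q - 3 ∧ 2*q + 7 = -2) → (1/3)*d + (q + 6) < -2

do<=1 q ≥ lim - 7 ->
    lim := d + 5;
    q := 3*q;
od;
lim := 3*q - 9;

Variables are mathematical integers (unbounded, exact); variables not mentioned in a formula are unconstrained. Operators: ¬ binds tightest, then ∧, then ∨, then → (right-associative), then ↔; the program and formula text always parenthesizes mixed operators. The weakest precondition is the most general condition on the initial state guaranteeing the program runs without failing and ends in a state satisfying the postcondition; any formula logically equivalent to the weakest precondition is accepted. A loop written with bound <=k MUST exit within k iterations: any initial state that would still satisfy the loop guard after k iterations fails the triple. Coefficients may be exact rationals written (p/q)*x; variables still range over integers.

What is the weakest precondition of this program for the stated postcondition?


Working backward. After the program, the postcondition (d - 3 > 2*q - 3 ∧ 2*q + 7 = -2) → (1/3)*d + (q + 6) < -2 must hold; in canonical form it is (d > 2*q ∧ 2*q = -9) → (1/3)*d + q < -8.
Before lim := 3*q - 9: (d > 2*q ∧ 2*q = -9) → (1/3)*d + q < -8
Before the loop (bound <=1), unroll the exhaustion recursion (WP_0 = exit-now case; WP_j = one more guarded iteration, up to j = 1):
  WP_0: (¬(q ≥ lim - 7)) ∧ ((d > 2*q ∧ 2*q = -9) → (1/3)*d + q < -8)
  WP_1: (q ≥ lim - 7 → ((¬(3*q ≥ d - 2)) ∧ ((d > 6*q ∧ 6*q = -9) → (1/3)*d + 3*q < -8))) ∧ ((¬(q ≥ lim - 7)) → ((d > 2*q ∧ 2*q = -9) → (1/3)*d + q < -8))
So before the loop: (q ≥ lim - 7 → ((¬(3*q ≥ d - 2)) ∧ ((d > 6*q ∧ 6*q = -9) → (1/3)*d + 3*q < -8))) ∧ ((¬(q ≥ lim - 7)) → ((d > 2*q ∧ 2*q = -9) → (1/3)*d + q < -8))
Answer: WP = (q ≥ lim - 7 → ((¬(3*q ≥ d - 2)) ∧ ((d > 6*q ∧ 6*q = -9) → (1/3)*d + 3*q < -8))) ∧ ((¬(q ≥ lim - 7)) → ((d > 2*q ∧ 2*q = -9) → (1/3)*d + q < -8))


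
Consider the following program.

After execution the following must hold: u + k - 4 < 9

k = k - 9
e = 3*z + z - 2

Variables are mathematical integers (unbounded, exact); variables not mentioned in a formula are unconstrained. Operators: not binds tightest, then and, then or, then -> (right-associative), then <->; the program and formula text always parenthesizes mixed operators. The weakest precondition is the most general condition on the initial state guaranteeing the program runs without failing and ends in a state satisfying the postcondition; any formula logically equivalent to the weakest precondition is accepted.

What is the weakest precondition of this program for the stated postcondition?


Working backward. After the program, the postcondition u + k - 4 < 9 must hold; in canonical form it is k + u < 13.
Before e := 3*z + z - 2: k + u < 13
Before k := k - 9: k + u < 22
Answer: WP = k + u < 22


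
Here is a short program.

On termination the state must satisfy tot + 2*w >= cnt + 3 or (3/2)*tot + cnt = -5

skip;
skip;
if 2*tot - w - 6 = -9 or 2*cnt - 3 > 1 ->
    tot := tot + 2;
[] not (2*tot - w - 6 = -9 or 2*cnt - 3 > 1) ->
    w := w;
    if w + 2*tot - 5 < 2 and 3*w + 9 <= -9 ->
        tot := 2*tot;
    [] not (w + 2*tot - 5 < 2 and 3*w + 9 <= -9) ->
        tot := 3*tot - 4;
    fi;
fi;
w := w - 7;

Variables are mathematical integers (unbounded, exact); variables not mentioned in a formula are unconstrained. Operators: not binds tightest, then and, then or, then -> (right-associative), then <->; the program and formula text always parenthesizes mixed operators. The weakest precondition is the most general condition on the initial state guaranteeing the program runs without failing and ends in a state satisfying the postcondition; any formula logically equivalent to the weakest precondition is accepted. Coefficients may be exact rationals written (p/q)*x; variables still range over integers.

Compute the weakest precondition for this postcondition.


Working backward. After the program, the postcondition tot + 2*w >= cnt + 3 or (3/2)*tot + cnt = -5 must hold; in canonical form it is tot + 2*w >= cnt + 3 or cnt + (3/2)*tot = -5.
Before w := w - 7: tot + 2*w >= cnt + 17 or cnt + (3/2)*tot = -5
Then branch requires tot + 2*w >= cnt + 15 or cnt + (3/2)*tot = -8; else branch requires ((2*tot + w < 7 and 3*w <= -18) -> (2*tot + 2*w >= cnt + 17 or cnt + 3*tot = -5)) and ((not (2*tot + w < 7 and 3*w <= -18)) -> (3*tot + 2*w >= cnt + 21 or cnt + (9/2)*tot = 1)).
Before the if: ((2*tot = w - 3 or 2*cnt > 4) -> (tot + 2*w >= cnt + 15 or cnt + (3/2)*tot = -8)) and ((not (2*tot = w - 3 or 2*cnt > 4)) -> (((2*tot + w < 7 and 3*w <= -18) -> (2*tot + 2*w >= cnt + 17 or cnt + 3*tot = -5)) and ((not (2*tot + w < 7 and 3*w <= -18)) -> (3*tot + 2*w >= cnt + 21 or cnt + (9/2)*tot = 1))))
Before skip: ((2*tot = w - 3 or 2*cnt > 4) -> (tot + 2*w >= cnt + 15 or cnt + (3/2)*tot = -8)) and ((not (2*tot = w - 3 or 2*cnt > 4)) -> (((2*tot + w < 7 and 3*w <= -18) -> (2*tot + 2*w >= cnt + 17 or cnt + 3*tot = -5)) and ((not (2*tot + w < 7 and 3*w <= -18)) -> (3*tot + 2*w >= cnt + 21 or cnt + (9/2)*tot = 1))))
Before skip: ((2*tot = w - 3 or 2*cnt > 4) -> (tot + 2*w >= cnt + 15 or cnt + (3/2)*tot = -8)) and ((not (2*tot = w - 3 or 2*cnt > 4)) -> (((2*tot + w < 7 and 3*w <= -18) -> (2*tot + 2*w >= cnt + 17 or cnt + 3*tot = -5)) and ((not (2*tot + w < 7 and 3*w <= -18)) -> (3*tot + 2*w >= cnt + 21 or cnt + (9/2)*tot = 1))))
Answer: WP = ((2*tot = w - 3 or 2*cnt > 4) -> (tot + 2*w >= cnt + 15 or cnt + (3/2)*tot = -8)) and ((not (2*tot = w - 3 or 2*cnt > 4)) -> (((2*tot + w < 7 and 3*w <= -18) -> (2*tot + 2*w >= cnt + 17 or cnt + 3*tot = -5)) and ((not (2*tot + w < 7 and 3*w <= -18)) -> (3*tot + 2*w >= cnt + 21 or cnt + (9/2)*tot = 1))))


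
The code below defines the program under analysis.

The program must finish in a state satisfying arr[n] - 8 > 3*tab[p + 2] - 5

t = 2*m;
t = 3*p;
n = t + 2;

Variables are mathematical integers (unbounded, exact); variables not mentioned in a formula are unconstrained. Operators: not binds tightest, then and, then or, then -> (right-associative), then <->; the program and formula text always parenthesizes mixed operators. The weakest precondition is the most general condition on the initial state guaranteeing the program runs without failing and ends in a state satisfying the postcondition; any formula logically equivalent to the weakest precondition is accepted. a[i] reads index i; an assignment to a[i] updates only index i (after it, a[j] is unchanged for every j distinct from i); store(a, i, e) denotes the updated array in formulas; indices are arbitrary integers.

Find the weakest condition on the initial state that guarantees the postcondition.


Working backward. After the program, the postcondition arr[n] - 8 > 3*tab[p + 2] - 5 must hold; in canonical form it is arr[n] > 3*tab[p + 2] + 3.
Before n := t + 2: arr[t + 2] > 3*tab[p + 2] + 3
Before t := 3*p: arr[3*p + 2] > 3*tab[p + 2] + 3
Before t := 2*m: arr[3*p + 2] > 3*tab[p + 2] + 3
Answer: WP = arr[3*p + 2] > 3*tab[p + 2] + 3


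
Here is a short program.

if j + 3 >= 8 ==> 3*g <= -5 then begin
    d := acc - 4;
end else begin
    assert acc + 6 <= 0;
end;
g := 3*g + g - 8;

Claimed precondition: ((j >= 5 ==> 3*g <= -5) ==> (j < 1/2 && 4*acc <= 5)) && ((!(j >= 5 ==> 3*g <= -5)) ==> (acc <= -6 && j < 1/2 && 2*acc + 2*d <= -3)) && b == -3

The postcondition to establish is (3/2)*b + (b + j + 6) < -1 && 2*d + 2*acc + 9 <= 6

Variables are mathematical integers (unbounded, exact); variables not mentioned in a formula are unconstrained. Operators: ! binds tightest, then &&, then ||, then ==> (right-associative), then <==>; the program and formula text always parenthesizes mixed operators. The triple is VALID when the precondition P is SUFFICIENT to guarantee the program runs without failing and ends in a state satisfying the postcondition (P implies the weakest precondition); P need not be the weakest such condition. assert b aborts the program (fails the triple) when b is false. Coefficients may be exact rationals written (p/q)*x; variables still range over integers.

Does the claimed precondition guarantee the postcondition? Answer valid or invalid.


Working backward. After the program, the postcondition (3/2)*b + (b + j + 6) < -1 && 2*d + 2*acc + 9 <= 6 must hold; in canonical form it is (5/2)*b + j < -7 && 2*acc + 2*d <= -3.
Before g := 3*g + g - 8: (5/2)*b + j < -7 && 2*acc + 2*d <= -3
Then branch requires (5/2)*b + j < -7 && 4*acc <= 5; else branch requires acc <= -6 && (5/2)*b + j < -7 && 2*acc + 2*d <= -3.
Before the if: ((j >= 5 ==> 3*g <= -5) ==> ((5/2)*b + j < -7 && 4*acc <= 5)) && ((!(j >= 5 ==> 3*g <= -5)) ==> (acc <= -6 && (5/2)*b + j < -7 && 2*acc + 2*d <= -3))
The weakest precondition is ((j >= 5 ==> 3*g <= -5) ==> ((5/2)*b + j < -7 && 4*acc <= 5)) && ((!(j >= 5 ==> 3*g <= -5)) ==> (acc <= -6 && (5/2)*b + j < -7 && 2*acc + 2*d <= -3)).
Check whether ((j >= 5 ==> 3*g <= -5) ==> (j < 1/2 && 4*acc <= 5)) && ((!(j >= 5 ==> 3*g <= -5)) ==> (acc <= -6 && j < 1/2 && 2*acc + 2*d <= -3)) && b == -3 implies it.
Every state satisfying the precondition satisfies the weakest precondition: the implication holds.
Answer: valid


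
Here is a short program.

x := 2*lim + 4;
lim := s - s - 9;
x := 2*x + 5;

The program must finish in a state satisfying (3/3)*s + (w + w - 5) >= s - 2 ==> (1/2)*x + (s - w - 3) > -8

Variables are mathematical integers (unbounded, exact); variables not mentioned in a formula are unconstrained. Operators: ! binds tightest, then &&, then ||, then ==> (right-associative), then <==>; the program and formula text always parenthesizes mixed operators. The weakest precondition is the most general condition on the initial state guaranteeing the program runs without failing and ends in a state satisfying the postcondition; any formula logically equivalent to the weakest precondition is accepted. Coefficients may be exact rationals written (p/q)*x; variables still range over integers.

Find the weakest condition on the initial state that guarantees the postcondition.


Working backward. After the program, the postcondition (3/3)*s + (w + w - 5) >= s - 2 ==> (1/2)*x + (s - w - 3) > -8 must hold; in canonical form it is 2*w >= 3 ==> s + (1/2)*x > w - 5.
Before x := 2*x + 5: 2*w >= 3 ==> s + x > w - 15/2
Before lim := s - s - 9: 2*w >= 3 ==> s + x > w - 15/2
Before x := 2*lim + 4: 2*w >= 3 ==> 2*lim + s > w - 23/2
Answer: WP = 2*w >= 3 ==> 2*lim + s > w - 23/2


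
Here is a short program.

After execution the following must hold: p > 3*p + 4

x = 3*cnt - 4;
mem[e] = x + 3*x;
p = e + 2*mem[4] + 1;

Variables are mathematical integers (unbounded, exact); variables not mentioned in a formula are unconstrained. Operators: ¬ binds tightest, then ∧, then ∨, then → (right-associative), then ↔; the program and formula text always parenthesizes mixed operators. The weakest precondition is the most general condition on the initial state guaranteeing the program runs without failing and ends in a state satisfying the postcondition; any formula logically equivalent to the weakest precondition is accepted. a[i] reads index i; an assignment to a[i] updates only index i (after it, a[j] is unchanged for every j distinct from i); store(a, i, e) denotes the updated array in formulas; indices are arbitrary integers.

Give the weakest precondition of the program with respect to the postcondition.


Working backward. After the program, the postcondition p > 3*p + 4 must hold; in canonical form it is 2*p < -4.
Before p := e + 2*mem[4] + 1: 4*mem[4] + 2*e < -6
Before mem[e] := x + 3*x: 4*store(mem, e, 4*x)[4] + 2*e < -6
Before x := 3*cnt - 4: 4*store(mem, e, 12*cnt - 16)[4] + 2*e < -6
Answer: WP = 4*store(mem, e, 12*cnt - 16)[4] + 2*e < -6


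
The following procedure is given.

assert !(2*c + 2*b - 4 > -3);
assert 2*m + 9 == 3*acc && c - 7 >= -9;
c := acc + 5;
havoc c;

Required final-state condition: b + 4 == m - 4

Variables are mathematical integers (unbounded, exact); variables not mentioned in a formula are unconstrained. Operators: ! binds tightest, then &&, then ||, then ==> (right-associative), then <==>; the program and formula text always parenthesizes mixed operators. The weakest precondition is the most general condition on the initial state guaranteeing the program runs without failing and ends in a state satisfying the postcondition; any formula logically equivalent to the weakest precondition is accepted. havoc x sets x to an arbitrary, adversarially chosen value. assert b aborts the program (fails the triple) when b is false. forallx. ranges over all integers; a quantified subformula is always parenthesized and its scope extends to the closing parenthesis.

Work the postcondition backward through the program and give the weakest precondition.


Working backward. After the program, the postcondition b + 4 == m - 4 must hold; in canonical form it is b == m - 8.
Before havoc c: b == m - 8
Before c := acc + 5: b == m - 8
Before assert 2*m + 9 == 3*acc && c - 7 >= -9: 2*m == 3*acc - 9 && c >= -2 && b == m - 8
Before assert !(2*c + 2*b - 4 > -3): (!(2*b + 2*c > 1)) && 2*m == 3*acc - 9 && c >= -2 && b == m - 8
Answer: WP = (!(2*b + 2*c > 1)) && 2*m == 3*acc - 9 && c >= -2 && b == m - 8


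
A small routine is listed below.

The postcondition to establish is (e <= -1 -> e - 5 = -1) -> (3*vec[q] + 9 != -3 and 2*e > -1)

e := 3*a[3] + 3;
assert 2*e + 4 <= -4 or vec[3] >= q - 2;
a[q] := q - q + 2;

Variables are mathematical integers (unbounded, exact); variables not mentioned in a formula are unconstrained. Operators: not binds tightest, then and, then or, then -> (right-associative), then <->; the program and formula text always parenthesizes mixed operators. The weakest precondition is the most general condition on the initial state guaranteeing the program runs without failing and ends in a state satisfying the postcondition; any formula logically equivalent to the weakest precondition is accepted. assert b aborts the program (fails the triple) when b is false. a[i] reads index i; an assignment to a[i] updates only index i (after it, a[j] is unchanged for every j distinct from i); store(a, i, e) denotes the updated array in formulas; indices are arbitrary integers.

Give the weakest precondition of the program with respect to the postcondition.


Working backward. After the program, the postcondition (e <= -1 -> e - 5 = -1) -> (3*vec[q] + 9 != -3 and 2*e > -1) must hold; in canonical form it is (e <= -1 -> e = 4) -> (3*vec[q] != -12 and 2*e > -1).
Before a[q] := q - q + 2: (e <= -1 -> e = 4) -> (3*vec[q] != -12 and 2*e > -1)
Before assert 2*e + 4 <= -4 or vec[3] >= q - 2: (2*e <= -8 or vec[3] >= q - 2) and ((e <= -1 -> e = 4) -> (3*vec[q] != -12 and 2*e > -1))
Before e := 3*a[3] + 3: (6*a[3] <= -14 or vec[3] >= q - 2) and ((3*a[3] <= -4 -> 3*a[3] = 1) -> (3*vec[q] != -12 and 6*a[3] > -7))
Answer: WP = (6*a[3] <= -14 or vec[3] >= q - 2) and ((3*a[3] <= -4 -> 3*a[3] = 1) -> (3*vec[q] != -12 and 6*a[3] > -7))


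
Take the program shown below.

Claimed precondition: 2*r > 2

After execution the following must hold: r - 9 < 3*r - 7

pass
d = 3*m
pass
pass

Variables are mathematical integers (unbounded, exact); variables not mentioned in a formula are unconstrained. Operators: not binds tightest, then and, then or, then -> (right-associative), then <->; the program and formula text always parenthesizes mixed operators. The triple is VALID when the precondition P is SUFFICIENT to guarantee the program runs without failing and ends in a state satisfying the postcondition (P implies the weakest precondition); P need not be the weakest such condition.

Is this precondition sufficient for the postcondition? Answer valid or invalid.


Working backward. After the program, the postcondition r - 9 < 3*r - 7 must hold; in canonical form it is 2*r > -2.
Before skip: 2*r > -2
Before skip: 2*r > -2
Before d := 3*m: 2*r > -2
Before skip: 2*r > -2
The weakest precondition is 2*r > -2.
Check whether 2*r > 2 implies it.
Every state satisfying the precondition satisfies the weakest precondition: the implication holds.
Answer: valid


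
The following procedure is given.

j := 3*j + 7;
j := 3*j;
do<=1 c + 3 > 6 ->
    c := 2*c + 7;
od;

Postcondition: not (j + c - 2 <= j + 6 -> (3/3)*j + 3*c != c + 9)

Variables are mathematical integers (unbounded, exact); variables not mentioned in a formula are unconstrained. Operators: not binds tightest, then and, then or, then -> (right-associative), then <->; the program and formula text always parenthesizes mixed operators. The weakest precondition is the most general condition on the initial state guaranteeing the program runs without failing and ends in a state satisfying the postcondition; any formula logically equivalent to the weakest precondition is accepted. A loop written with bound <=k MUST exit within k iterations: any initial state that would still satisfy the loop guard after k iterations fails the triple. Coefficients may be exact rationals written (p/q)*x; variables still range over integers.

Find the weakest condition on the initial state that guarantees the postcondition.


Working backward. After the program, the postcondition not (j + c - 2 <= j + 6 -> (3/3)*j + 3*c != c + 9) must hold; in canonical form it is not (c <= 8 -> 2*c + j != 9).
Before the loop (bound <=1), unroll the exhaustion recursion (WP_0 = exit-now case; WP_j = one more guarded iteration, up to j = 1):
  WP_0: (not (c > 3)) and (not (c <= 8 -> 2*c + j != 9))
  WP_1: (c > 3 -> ((not (2*c > -4)) and (not (2*c <= 1 -> 4*c + j != -5)))) and ((not (c > 3)) -> (not (c <= 8 -> 2*c + j != 9)))
So before the loop: (c > 3 -> ((not (2*c > -4)) and (not (2*c <= 1 -> 4*c + j != -5)))) and ((not (c > 3)) -> (not (c <= 8 -> 2*c + j != 9)))
Before j := 3*j: (c > 3 -> ((not (2*c > -4)) and (not (2*c <= 1 -> 4*c + 3*j != -5)))) and ((not (c > 3)) -> (not (c <= 8 -> 2*c + 3*j != 9)))
Before j := 3*j + 7: (c > 3 -> ((not (2*c > -4)) and (not (2*c <= 1 -> 4*c + 9*j != -26)))) and ((not (c > 3)) -> (not (c <= 8 -> 2*c + 9*j != -12)))
Answer: WP = (c > 3 -> ((not (2*c > -4)) and (not (2*c <= 1 -> 4*c + 9*j != -26)))) and ((not (c > 3)) -> (not (c <= 8 -> 2*c + 9*j != -12)))
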